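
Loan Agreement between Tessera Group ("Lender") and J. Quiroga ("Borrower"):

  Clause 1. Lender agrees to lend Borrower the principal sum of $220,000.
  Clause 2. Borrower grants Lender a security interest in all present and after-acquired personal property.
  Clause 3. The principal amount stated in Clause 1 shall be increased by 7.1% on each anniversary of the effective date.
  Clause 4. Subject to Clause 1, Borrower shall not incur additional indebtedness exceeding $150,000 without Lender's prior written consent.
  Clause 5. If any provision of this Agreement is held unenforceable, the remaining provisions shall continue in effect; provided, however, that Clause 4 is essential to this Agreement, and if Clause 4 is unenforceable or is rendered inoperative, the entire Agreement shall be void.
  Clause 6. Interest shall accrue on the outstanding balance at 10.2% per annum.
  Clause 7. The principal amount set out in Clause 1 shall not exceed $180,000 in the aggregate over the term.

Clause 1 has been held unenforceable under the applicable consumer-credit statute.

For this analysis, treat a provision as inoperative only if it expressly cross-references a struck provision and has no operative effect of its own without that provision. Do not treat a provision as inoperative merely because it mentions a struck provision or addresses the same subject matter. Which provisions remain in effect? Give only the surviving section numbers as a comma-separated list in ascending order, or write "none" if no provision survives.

2, 4, 5, 6

Clause 1 is struck. The whole of Clause 3 is the escalation of the principal amount, defined by reference to Clause 1, so Clause 3 cannot stand once Clause 1 is removed. The whole of Clause 7 is the aggregate cap on the principal amount, defined by reference to Clause 1, so Clause 7 cannot stand once Clause 1 is removed. Although Clause 4 refers to Clause 1, its operative terms do not depend on Clause 1, so it remains in effect. Clause 5 makes Clause 4 an essential term, but Clause 4 is unaffected, so the severability proviso in Clause 5 preserves the remaining provisions. Clause 2, Clause 4, Clause 5, and Clause 6 remain in effect.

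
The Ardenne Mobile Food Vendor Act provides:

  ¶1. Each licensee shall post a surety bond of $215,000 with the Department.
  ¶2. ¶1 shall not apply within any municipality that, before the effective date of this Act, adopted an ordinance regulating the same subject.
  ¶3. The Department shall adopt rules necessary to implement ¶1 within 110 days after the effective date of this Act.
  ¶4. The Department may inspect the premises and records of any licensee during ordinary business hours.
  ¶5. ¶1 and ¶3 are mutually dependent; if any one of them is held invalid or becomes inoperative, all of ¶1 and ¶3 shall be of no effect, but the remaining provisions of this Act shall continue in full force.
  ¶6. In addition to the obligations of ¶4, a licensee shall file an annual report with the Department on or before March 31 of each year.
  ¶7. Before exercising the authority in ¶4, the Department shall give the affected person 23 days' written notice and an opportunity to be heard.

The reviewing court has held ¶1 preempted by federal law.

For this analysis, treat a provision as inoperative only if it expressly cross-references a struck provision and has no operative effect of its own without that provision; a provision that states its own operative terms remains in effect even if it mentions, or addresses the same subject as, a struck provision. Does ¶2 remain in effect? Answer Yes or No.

¶1 is struck. ¶2 operates only by reference to ¶1, so it falls with ¶1. ¶3 has no operative effect of its own apart from ¶1 and is therefore inoperative. ¶5 declares ¶1 and ¶3 mutually dependent; since one of them has fallen, all of them are of no effect. The remainder continues in force under ¶5. ¶4, ¶5, ¶6, and ¶7 remain in effect. ¶2 is among the inoperative provisions, so the answer is no.

No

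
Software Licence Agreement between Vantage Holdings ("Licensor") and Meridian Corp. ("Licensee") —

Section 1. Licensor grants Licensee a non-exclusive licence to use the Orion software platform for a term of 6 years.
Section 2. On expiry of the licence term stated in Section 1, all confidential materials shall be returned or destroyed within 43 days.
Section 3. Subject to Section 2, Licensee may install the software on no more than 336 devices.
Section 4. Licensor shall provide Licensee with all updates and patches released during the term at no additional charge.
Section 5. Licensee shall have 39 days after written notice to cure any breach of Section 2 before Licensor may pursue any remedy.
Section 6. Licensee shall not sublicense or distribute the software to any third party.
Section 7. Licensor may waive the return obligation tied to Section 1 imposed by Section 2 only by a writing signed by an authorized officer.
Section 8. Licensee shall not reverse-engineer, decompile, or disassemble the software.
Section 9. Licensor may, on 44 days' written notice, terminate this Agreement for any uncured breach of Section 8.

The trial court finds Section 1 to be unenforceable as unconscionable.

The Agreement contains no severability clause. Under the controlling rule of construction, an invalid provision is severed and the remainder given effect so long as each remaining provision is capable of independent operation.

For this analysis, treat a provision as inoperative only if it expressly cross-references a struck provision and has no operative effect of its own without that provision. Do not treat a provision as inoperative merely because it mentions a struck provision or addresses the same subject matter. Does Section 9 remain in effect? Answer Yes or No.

Section 1 is struck. Section 2 has no operative effect of its own apart from Section 1 and is therefore inoperative. The only function of Section 5 is the cure period for breach of Section 2, so it cannot stand once Section 2 is removed. Section 7 merely fixes the waiver condition for Section 2; with Section 2 gone it has nothing to operate on and falls away. Section 3 mentions Section 2 but its own obligation stands independently of Section 2, so Section 3 is not affected. With no severability clause, the stated default rule severs what cannot stand and enforces each remaining provision that can operate on its own. The provisions still in force are Section 3, Section 4, Section 6, Section 8, and Section 9. Section 9 is among the surviving provisions, so the answer is yes.

Yes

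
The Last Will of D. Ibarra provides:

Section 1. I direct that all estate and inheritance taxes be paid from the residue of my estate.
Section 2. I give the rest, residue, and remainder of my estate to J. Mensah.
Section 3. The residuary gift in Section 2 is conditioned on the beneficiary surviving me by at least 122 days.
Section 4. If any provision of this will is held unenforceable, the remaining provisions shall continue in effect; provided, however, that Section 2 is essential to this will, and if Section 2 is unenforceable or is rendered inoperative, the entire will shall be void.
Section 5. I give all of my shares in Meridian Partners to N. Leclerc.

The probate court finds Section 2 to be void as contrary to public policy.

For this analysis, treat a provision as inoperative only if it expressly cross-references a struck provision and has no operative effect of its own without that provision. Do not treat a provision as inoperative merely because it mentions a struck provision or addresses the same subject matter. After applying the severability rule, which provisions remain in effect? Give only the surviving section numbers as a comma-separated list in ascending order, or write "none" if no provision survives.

none

Section 2 is struck. Section 3 has no operative effect of its own apart from Section 2 and is therefore inoperative. Section 4 makes Section 2 an essential term, and Section 2 is the provision held invalid; under Section 4, the entire will is therefore void. No provision of the will survives.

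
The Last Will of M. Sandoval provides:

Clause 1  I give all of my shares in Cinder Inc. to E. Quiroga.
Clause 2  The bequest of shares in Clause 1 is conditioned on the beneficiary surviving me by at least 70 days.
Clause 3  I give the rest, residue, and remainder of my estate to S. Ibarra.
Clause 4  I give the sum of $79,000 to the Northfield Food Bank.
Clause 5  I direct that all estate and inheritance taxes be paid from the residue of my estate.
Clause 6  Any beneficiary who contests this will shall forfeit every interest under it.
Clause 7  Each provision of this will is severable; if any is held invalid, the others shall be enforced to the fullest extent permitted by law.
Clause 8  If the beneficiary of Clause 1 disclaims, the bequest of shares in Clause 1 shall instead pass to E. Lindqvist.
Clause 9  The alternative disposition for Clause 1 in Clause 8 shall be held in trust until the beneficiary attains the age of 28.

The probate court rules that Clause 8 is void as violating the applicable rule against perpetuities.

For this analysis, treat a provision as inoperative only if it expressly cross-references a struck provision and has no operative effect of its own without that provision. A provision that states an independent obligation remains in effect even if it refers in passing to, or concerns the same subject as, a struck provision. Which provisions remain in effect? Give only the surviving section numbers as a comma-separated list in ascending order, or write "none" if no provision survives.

Clause 8 is struck. The only function of Clause 9 is the trust for Clause 8, so it cannot stand once Clause 8 is removed. Under the severability clause in Clause 7, the remaining provisions continue in force. Clause 1, Clause 2, Clause 3, Clause 4, Clause 5, Clause 6, and Clause 7 remain in effect.

1, 2, 3, 4, 5, 6, 7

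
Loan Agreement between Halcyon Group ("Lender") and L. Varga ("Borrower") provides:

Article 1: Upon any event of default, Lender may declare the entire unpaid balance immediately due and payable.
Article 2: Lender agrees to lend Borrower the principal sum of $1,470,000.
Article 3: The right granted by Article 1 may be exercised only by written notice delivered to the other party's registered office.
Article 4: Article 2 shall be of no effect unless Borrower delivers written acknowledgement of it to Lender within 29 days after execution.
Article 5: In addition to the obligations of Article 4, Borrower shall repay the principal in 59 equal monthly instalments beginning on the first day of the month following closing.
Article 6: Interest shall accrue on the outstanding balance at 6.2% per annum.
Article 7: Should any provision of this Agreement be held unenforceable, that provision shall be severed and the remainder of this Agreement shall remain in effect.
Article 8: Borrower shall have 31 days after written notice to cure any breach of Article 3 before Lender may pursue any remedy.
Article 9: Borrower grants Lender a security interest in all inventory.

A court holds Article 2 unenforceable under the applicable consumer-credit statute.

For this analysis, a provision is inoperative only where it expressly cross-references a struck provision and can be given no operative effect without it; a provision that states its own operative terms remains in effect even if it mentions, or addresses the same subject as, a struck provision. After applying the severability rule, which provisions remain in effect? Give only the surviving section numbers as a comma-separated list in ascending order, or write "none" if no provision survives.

1, 3, 5, 6, 7, 8, 9

Article 2 is struck. Article 4 operates only by reference to Article 2, so it falls with Article 2. Although Article 5 refers to Article 4, its operative terms do not depend on Article 4, so it remains in effect. Under the severability clause in Article 7, the remaining provisions continue in force. That leaves Article 1, Article 3, Article 5, Article 6, Article 7, Article 8, and Article 9 in effect.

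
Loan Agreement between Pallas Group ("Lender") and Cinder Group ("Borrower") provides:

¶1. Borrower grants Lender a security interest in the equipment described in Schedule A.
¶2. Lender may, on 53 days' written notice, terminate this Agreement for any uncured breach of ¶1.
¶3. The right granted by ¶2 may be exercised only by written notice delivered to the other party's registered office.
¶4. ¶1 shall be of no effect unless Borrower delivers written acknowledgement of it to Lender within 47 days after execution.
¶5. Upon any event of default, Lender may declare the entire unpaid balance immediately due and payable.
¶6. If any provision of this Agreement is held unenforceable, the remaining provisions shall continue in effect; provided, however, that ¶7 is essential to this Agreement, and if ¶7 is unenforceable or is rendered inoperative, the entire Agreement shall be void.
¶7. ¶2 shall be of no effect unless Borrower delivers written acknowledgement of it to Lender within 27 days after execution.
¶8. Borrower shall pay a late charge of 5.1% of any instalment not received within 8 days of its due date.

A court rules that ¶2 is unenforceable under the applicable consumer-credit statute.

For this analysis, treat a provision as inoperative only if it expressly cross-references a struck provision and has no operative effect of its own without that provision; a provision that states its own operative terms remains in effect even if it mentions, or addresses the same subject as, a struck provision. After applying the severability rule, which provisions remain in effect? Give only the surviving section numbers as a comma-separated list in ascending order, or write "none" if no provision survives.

none

¶2 is struck. ¶3 merely fixes the notice requirement for ¶2; with ¶2 gone it has nothing to operate on and falls away. ¶7 has no operative effect of its own apart from ¶2 and is therefore inoperative. ¶6 makes ¶7 an essential term, and ¶7 has been rendered inoperative by the cascade; under ¶6, the entire Agreement is therefore void. No provision of the Agreement survives.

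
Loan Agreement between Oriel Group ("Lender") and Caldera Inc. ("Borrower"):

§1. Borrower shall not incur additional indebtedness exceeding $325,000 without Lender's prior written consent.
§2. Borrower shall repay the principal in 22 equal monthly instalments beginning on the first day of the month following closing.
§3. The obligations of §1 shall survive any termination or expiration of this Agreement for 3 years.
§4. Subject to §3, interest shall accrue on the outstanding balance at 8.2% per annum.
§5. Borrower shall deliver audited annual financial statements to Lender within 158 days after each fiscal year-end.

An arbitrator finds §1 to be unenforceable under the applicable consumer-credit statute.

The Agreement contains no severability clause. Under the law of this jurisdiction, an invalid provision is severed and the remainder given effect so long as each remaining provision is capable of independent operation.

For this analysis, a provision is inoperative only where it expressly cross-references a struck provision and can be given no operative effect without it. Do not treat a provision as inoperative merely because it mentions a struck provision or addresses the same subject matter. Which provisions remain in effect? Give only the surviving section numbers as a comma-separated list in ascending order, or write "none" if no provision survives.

§1 is struck. §3 operates only by reference to §1, so it falls with §1. §4 mentions §3 but its own obligation stands independently of §3, so §4 is not affected. With no severability clause, the stated default rule severs what cannot stand and enforces each remaining provision that can operate on its own. That leaves §2, §4, and §5 in effect.

2, 4, 5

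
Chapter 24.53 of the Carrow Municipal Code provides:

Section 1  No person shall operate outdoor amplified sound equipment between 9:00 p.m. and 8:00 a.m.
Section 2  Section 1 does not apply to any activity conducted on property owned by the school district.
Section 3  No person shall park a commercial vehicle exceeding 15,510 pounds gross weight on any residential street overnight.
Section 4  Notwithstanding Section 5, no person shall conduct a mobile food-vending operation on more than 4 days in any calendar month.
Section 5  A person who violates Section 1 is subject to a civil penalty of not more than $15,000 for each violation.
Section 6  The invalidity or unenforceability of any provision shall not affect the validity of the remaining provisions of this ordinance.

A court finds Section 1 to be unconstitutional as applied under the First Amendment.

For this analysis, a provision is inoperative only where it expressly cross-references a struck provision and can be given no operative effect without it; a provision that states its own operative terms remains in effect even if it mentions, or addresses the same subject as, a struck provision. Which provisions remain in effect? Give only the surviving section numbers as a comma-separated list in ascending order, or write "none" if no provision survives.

Section 1 is struck. The only function of Section 2 is the public-property exemption from Section 1, so it cannot stand once Section 1 is removed. Section 5 has no operative effect of its own apart from Section 1 and is therefore inoperative. Section 4 mentions Section 5 but its own obligation stands independently of Section 5, so Section 4 is not affected. Under the severability clause in Section 6, the remaining provisions continue in force. That leaves Section 3, Section 4, and Section 6 in effect.

3, 4, 6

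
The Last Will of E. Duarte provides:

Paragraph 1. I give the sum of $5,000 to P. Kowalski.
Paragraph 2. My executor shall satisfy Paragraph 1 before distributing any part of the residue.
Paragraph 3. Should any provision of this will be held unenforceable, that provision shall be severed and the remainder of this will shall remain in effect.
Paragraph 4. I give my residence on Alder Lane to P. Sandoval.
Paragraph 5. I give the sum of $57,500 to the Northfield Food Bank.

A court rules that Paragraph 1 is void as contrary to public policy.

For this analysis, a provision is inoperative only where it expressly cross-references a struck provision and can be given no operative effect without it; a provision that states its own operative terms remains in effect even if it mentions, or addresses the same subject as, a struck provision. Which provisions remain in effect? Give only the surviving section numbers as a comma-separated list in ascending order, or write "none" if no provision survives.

3, 4, 5

Paragraph 1 is struck. Paragraph 2 operates only by reference to Paragraph 1, so it falls with Paragraph 1. Under the severability clause in Paragraph 3, the remaining provisions continue in force. Paragraph 3, Paragraph 4, and Paragraph 5 remain in effect.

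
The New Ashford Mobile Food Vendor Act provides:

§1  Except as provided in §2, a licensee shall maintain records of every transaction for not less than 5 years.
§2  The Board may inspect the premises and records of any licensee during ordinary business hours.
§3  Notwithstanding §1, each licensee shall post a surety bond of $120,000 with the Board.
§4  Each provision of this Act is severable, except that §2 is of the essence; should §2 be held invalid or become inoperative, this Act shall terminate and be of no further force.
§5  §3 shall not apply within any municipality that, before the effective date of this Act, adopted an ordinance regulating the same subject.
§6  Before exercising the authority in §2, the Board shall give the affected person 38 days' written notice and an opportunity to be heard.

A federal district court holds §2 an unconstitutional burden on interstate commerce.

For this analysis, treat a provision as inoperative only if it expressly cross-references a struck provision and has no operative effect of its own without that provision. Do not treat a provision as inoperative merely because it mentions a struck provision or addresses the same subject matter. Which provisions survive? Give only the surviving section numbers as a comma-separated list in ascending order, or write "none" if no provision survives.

none

§2 is struck. §6 operates only by reference to §2, so it falls with §2. §4 makes §2 an essential term, and §2 is the provision held invalid; under §4, the entire Act is therefore void. No provision of the Act survives.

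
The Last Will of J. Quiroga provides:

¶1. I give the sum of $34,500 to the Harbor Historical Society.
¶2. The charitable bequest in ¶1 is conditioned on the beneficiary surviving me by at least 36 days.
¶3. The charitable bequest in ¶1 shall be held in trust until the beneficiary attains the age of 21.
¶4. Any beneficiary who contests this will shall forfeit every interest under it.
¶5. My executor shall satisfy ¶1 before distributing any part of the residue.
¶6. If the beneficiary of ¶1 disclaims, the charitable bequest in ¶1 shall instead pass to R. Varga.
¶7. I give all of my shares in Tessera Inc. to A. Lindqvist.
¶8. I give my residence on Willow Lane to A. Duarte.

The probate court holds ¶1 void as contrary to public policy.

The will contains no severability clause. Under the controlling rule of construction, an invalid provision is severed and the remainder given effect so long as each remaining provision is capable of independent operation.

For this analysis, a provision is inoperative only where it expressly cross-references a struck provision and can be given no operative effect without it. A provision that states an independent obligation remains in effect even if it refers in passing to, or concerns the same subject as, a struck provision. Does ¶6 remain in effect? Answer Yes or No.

¶1 is struck. ¶2 operates only by reference to ¶1, so it falls with ¶1. ¶3 operates only by reference to ¶1, so it falls with ¶1. The only function of ¶5 is the priority direction for ¶1, so it cannot stand once ¶1 is removed. ¶6 merely fixes the alternative disposition for ¶1; with ¶1 gone it has nothing to operate on and falls away. Under the stated default rule, only provisions that cannot operate independently fall away; the rest are enforced. The provisions still in force are ¶4, ¶7, and ¶8. ¶6 is among the inoperative provisions, so the answer is no.

No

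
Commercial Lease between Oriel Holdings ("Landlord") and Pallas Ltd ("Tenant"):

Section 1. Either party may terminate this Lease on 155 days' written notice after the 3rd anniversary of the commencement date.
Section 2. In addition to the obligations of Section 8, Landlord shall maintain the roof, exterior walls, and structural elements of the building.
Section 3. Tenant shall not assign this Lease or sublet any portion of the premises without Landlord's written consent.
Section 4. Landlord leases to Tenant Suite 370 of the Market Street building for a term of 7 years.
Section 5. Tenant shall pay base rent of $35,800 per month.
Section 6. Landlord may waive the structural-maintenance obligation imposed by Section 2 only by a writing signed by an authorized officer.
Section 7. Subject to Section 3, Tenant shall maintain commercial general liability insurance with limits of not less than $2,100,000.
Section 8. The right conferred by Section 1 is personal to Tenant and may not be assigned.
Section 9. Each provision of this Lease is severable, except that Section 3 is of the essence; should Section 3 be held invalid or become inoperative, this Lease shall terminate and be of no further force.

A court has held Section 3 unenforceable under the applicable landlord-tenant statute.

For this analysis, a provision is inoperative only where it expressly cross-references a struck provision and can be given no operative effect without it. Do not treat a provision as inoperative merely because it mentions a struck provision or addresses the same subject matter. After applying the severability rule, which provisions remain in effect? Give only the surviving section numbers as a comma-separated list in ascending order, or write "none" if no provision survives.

Section 3 is struck. No other provision's operative terms depend on Section 3. Section 9 makes Section 3 an essential term, and Section 3 is the provision held invalid; under Section 9, the entire Lease is therefore void. No provision of the Lease survives.

none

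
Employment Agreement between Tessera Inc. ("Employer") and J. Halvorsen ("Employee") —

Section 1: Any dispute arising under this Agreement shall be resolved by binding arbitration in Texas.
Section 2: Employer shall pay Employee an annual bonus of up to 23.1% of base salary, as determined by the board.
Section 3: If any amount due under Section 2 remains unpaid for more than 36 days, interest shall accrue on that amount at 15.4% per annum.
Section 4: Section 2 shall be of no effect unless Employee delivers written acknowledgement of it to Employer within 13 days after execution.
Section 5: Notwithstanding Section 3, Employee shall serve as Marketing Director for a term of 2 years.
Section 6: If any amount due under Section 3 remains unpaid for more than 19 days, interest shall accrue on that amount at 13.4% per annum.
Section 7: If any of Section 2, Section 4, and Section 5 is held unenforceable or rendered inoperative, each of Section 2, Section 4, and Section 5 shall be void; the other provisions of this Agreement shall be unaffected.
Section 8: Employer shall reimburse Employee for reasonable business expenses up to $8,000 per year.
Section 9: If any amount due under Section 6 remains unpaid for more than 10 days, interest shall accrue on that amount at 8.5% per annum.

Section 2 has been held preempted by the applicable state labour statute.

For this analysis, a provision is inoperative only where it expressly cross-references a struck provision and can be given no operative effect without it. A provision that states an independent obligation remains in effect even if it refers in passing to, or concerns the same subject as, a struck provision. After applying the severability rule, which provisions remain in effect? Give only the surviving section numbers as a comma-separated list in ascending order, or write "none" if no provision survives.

Section 2 is struck. Section 3 operates only by reference to Section 2, so it falls with Section 2. The only function of Section 4 is the acknowledgement condition for Section 2, so it cannot stand once Section 2 is removed. The whole of Section 6 is the default interest on the default interest on the annual bonus, defined by reference to Section 3, so Section 6 cannot stand once Section 3 is removed. Section 9 does nothing except set the default interest on the default interest on the default interest on the annual bonus by reference to Section 6; with Section 6 gone it has no independent effect and is inoperative. Section 7 declares Section 2, Section 4, and Section 5 mutually dependent; since one of them has fallen, all of them are of no effect. That brings down Section 5 as well. The remainder continues in force under Section 7. Section 1, Section 7, and Section 8 remain in effect.

1, 7, 8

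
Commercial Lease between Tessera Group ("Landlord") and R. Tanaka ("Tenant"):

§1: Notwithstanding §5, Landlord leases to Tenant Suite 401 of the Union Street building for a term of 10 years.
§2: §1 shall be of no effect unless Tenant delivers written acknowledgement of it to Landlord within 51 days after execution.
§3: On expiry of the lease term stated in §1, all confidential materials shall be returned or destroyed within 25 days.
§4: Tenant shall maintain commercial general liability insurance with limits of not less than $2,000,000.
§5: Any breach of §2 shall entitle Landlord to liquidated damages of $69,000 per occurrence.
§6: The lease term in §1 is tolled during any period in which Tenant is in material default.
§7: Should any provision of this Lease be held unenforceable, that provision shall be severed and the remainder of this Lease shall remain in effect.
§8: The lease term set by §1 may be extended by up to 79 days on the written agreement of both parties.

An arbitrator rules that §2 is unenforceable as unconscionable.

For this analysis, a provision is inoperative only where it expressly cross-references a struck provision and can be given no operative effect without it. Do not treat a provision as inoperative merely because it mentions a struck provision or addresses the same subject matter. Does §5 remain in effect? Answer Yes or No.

No

§2 is struck. §5 does nothing except set the liquidated-damages amount by reference to §2; with §2 gone it has no independent effect and is inoperative. §1 mentions §5 but its own obligation stands independently of §5, so §1 is not affected. §7 is a severability clause and preserves every provision that can still be given independent effect. The provisions still in force are §1, §3, §4, §6, §7, and §8. §5 is among the inoperative provisions, so the answer is no.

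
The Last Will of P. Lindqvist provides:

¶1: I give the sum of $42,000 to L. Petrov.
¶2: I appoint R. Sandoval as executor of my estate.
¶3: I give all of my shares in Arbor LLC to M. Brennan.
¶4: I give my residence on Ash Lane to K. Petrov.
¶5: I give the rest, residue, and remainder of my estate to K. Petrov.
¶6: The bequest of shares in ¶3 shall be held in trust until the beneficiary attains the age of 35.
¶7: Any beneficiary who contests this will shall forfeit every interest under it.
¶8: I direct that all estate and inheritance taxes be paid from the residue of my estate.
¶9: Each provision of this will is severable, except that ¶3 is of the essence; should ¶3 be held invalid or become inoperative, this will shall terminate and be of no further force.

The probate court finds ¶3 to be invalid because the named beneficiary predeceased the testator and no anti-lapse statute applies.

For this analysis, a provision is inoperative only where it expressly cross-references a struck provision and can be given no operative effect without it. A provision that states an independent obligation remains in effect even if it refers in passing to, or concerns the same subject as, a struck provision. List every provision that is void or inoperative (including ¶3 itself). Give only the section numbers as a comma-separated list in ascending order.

¶3 is struck. ¶6 has no operative effect of its own apart from ¶3 and is therefore inoperative. ¶9 makes ¶3 an essential term, and ¶3 is the provision held invalid; under ¶9, the entire will is therefore void. No provision of the will survives.

1, 2, 3, 4, 5, 6, 7, 8, 9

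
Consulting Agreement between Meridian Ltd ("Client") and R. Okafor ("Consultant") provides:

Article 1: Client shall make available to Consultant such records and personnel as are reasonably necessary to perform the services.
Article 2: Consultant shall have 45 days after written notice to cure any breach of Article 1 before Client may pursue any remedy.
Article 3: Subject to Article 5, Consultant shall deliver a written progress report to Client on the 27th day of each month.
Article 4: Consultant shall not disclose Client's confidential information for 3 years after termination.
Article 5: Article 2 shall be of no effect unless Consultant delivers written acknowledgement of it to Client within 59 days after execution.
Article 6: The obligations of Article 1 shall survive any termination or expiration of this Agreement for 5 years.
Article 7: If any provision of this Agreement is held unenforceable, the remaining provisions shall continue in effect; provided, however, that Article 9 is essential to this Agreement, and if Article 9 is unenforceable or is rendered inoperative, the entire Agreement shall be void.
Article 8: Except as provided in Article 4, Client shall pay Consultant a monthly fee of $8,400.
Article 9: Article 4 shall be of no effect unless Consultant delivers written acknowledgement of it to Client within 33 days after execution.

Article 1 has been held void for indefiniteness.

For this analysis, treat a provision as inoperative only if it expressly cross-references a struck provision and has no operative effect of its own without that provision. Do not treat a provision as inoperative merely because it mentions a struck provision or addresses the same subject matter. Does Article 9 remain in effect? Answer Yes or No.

Yes

Article 1 is struck. Article 2 has no operative effect of its own apart from Article 1 and is therefore inoperative. The only function of Article 6 is the survival period for Article 1, so it cannot stand once Article 1 is removed. Article 5 merely fixes the acknowledgement condition for Article 2; with Article 2 gone it has nothing to operate on and falls away. Although Article 3 refers to Article 5, its operative terms do not depend on Article 5, so it remains in effect. Article 7 makes Article 9 an essential term, but Article 9 is unaffected, so the severability proviso in Article 7 preserves the remaining provisions. The provisions still in force are Article 3, Article 4, Article 7, Article 8, and Article 9. Article 9 is among the surviving provisions, so the answer is yes.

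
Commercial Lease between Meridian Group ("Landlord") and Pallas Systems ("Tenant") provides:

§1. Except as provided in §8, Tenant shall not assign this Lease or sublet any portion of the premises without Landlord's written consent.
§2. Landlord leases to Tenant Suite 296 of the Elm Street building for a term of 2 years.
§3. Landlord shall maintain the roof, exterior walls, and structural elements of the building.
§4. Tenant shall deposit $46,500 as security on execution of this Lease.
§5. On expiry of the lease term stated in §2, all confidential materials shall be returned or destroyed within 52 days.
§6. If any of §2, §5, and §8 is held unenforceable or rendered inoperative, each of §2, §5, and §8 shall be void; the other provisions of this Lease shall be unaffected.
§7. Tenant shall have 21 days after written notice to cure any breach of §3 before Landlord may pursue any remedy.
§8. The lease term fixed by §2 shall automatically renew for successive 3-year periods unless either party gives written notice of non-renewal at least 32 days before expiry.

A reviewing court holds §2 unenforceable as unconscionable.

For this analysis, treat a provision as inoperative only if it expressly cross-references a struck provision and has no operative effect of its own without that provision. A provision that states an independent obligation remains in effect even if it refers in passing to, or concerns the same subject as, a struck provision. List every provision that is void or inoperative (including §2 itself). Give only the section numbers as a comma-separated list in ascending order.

§2 is struck. §5 merely fixes the return obligation tied to §2; with §2 gone it has nothing to operate on and falls away. §8 operates only by reference to §2, so it falls with §2. Although §1 refers to §8, its operative terms do not depend on §8, so it remains in effect. §6 declares §2, §5, and §8 mutually dependent; since one of them has fallen, all of them are of no effect. The remainder continues in force under §6. The provisions still in force are §1, §3, §4, §6, and §7.

2, 5, 8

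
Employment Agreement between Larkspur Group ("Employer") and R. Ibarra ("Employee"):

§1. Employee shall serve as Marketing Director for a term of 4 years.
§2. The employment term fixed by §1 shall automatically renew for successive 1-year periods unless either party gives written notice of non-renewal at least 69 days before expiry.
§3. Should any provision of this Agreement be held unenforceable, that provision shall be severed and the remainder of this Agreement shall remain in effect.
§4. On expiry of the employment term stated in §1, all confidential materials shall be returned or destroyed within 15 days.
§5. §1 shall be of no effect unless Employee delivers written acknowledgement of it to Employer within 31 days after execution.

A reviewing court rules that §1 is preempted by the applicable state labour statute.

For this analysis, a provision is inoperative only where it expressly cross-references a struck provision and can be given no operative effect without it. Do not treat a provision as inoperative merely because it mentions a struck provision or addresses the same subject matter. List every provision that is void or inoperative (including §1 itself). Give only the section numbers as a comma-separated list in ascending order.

§1 is struck. The whole of §2 is the renewal of the employment term, defined by reference to §1, so §2 cannot stand once §1 is removed. The only function of §4 is the return obligation tied to §1, so it cannot stand once §1 is removed. §5 has no operative effect of its own apart from §1 and is therefore inoperative. Under the severability clause in §3, the remaining provisions continue in force. Only §3 remains in effect.

1, 2, 4, 5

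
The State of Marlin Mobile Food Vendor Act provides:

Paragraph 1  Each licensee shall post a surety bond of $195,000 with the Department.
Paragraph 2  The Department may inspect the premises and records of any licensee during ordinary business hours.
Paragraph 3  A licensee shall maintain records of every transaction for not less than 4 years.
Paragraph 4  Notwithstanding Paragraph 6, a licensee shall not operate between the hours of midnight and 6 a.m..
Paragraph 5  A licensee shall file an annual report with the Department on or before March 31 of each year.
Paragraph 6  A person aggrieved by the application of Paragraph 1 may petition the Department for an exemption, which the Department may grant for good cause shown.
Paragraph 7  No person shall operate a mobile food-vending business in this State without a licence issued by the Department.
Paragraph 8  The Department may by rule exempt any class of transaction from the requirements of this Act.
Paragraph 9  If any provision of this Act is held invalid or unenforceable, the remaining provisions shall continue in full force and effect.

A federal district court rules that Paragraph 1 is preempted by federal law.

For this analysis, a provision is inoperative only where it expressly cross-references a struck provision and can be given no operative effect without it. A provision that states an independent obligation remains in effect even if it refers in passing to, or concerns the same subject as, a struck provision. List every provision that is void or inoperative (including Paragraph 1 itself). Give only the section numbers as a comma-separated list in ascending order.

Paragraph 1 is struck. The only function of Paragraph 6 is the exemption procedure for Paragraph 1, so it cannot stand once Paragraph 1 is removed. Although Paragraph 4 refers to Paragraph 6, its operative terms do not depend on Paragraph 6, so it remains in effect. Paragraph 9 is a severability clause and preserves every provision that can still be given independent effect. That leaves Paragraph 2, Paragraph 3, Paragraph 4, Paragraph 5, Paragraph 7, Paragraph 8, and Paragraph 9 in effect.

1, 6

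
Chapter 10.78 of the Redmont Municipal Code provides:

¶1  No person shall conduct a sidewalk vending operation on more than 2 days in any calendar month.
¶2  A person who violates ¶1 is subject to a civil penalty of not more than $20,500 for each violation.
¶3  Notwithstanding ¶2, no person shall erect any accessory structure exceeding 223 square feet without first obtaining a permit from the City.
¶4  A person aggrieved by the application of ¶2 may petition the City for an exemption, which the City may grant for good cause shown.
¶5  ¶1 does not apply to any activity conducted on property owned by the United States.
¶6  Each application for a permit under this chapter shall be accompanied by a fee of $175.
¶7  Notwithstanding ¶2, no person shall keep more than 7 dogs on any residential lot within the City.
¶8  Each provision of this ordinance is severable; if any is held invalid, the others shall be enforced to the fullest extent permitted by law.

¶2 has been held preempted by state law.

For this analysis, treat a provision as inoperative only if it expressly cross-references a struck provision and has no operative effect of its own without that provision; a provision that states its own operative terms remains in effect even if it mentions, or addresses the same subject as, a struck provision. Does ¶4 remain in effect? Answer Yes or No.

No

¶2 is struck. ¶4 operates only by reference to ¶2, so it falls with ¶2. Although ¶7 refers to ¶2, its operative terms do not depend on ¶2, so it remains in effect. ¶3 mentions ¶2 but its own obligation stands independently of ¶2, so ¶3 is not affected. ¶8 is a severability clause and preserves every provision that can still be given independent effect. ¶1, ¶3, ¶5, ¶6, ¶7, and ¶8 remain in effect. ¶4 is among the inoperative provisions, so the answer is no.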